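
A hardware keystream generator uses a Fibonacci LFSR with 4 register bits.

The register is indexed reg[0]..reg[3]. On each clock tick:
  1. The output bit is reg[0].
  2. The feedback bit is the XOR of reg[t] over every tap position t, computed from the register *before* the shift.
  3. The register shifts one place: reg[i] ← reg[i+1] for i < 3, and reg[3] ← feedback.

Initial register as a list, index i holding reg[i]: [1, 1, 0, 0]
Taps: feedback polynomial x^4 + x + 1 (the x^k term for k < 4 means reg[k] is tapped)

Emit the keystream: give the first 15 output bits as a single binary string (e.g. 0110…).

110001001101011

tick  register→output (feedback)
  0  1100→1 (0)
  1  1000→1 (1)
  2  0001→0 (0)
  3  0010→0 (0)
  4  0100→0 (1)
  5  1001→1 (1)
  6  0011→0 (0)
  7  0110→0 (1)
  8  1101→1 (0)
  9  1010→1 (1)
 10  0101→0 (1)
 11  1011→1 (1)
 12  0111→0 (1)
 13  1111→1 (0)
 14  1110→1 (0)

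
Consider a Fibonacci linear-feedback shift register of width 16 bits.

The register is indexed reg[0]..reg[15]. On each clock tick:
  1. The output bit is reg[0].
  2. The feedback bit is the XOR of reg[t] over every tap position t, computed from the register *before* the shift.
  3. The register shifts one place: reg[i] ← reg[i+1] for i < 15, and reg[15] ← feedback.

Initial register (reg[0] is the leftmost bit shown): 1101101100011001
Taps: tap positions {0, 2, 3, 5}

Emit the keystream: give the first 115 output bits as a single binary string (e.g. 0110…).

1101101100011001000011001001010011001000111110001011001111001001100110111001000001011011010110001000011111101110010

k : reg_k → out_k, fb_k
0: 1101101100011001 → 1, fb=0
1: 1011011000110010 → 1, fb=0
2: 0110110001100100 → 0, fb=0
3: 1101100011001000 → 1, fb=0
4: 1011000110010000 → 1, fb=1
5: 0110001100100001 → 0, fb=1
6: 1100011001000011 → 1, fb=0
7: 1000110010000110 → 1, fb=0
8: 0001100100001100 → 0, fb=1
9: 0011001000011001 → 0, fb=0
10: 0110010000110010 → 0, fb=0
11: 1100100001100100 → 1, fb=1
12: 1001000011001001 → 1, fb=0
13: 0010000110010010 → 0, fb=1
14: 0100001100100101 → 0, fb=0
15: 1000011001001010 → 1, fb=0
16: 0000110010010100 → 0, fb=1
17: 0001100100101001 → 0, fb=1
18: 0011001001010011 → 0, fb=0
19: 0110010010100110 → 0, fb=0
20: 1100100101001100 → 1, fb=1
21: 1001001010011001 → 1, fb=0
22: 0010010100110010 → 0, fb=0
23: 0100101001100100 → 0, fb=0
24: 1001010011001000 → 1, fb=1
25: 0010100110010001 → 0, fb=1
26: 0101001100100011 → 0, fb=1
27: 1010011001000111 → 1, fb=1
28: 0100110010001111 → 0, fb=1
29: 1001100100011111 → 1, fb=0
30: 0011001000111110 → 0, fb=0
31: 0110010001111100 → 0, fb=0
32: 1100100011111000 → 1, fb=1
33: 1001000111110001 → 1, fb=0
34: 0010001111100010 → 0, fb=1
35: 0100011111000101 → 0, fb=1
36: 1000111110001011 → 1, fb=0
37: 0001111100010110 → 0, fb=0
38: 0011111000101100 → 0, fb=1
39: 0111110001011001 → 0, fb=1
40: 1111100010110011 → 1, fb=1
41: 1111000101100111 → 1, fb=1
42: 1110001011001111 → 1, fb=0
43: 1100010110011110 → 1, fb=0
44: 1000101100111100 → 1, fb=1
45: 0001011001111001 → 0, fb=0
46: 0010110011110010 → 0, fb=0
47: 0101100111100100 → 0, fb=1
48: 1011001111001001 → 1, fb=1
49: 0110011110010011 → 0, fb=0
50: 1100111100100110 → 1, fb=0
51: 1001111001001100 → 1, fb=1
52: 0011110010011001 → 0, fb=1
53: 0111100100110011 → 0, fb=0
54: 1111001001100110 → 1, fb=1
55: 1110010011001101 → 1, fb=1
56: 1100100110011011 → 1, fb=1
57: 1001001100110111 → 1, fb=0
58: 0010011001101110 → 0, fb=0
59: 0100110011011100 → 0, fb=1
60: 1001100110111001 → 1, fb=0
61: 0011001101110010 → 0, fb=0
62: 0110011011100100 → 0, fb=0
63: 1100110111001000 → 1, fb=0
64: 1001101110010000 → 1, fb=0
65: 0011011100100000 → 0, fb=1
66: 0110111001000001 → 0, fb=0
67: 1101110010000010 → 1, fb=1
68: 1011100100000101 → 1, fb=1
69: 0111001000001011 → 0, fb=0
70: 1110010000010110 → 1, fb=1
71: 1100100000101101 → 1, fb=1
72: 1001000001011011 → 1, fb=0
73: 0010000010110110 → 0, fb=1
74: 0100000101101101 → 0, fb=0
75: 1000001011011010 → 1, fb=1
76: 0000010110110101 → 0, fb=1
77: 0000101101101011 → 0, fb=0
78: 0001011011010110 → 0, fb=0
79: 0010110110101100 → 0, fb=0
80: 0101101101011000 → 0, fb=1
81: 1011011010110001 → 1, fb=0
82: 0110110101100010 → 0, fb=0
83: 1101101011000100 → 1, fb=0
84: 1011010110001000 → 1, fb=0
85: 0110101100010000 → 0, fb=1
86: 1101011000100001 → 1, fb=1
87: 1010110001000011 → 1, fb=1
88: 0101100010000111 → 0, fb=1
89: 1011000100001111 → 1, fb=1
90: 0110001000011111 → 0, fb=1
91: 1100010000111111 → 1, fb=0
92: 1000100001111110 → 1, fb=1
93: 0001000011111101 → 0, fb=1
94: 0010000111111011 → 0, fb=1
95: 0100001111110111 → 0, fb=0
96: 1000011111101110 → 1, fb=0
97: 0000111111011100 → 0, fb=1
98: 0001111110111001 → 0, fb=0
99: 0011111101110010 → 0, fb=1
100: 0111111011100101 → 0, fb=1
101: 1111110111001011 → 1, fb=0
102: 1111101110010110 → 1, fb=1
103: 1111011100101101 → 1, fb=0
104: 1110111001011010 → 1, fb=1
105: 1101110010110101 → 1, fb=1
106: 1011100101101011 → 1, fb=1
107: 0111001011010111 → 0, fb=0
108: 1110010110101110 → 1, fb=1
109: 1100101101011101 → 1, fb=1
110: 1001011010111011 → 1, fb=1
111: 0010110101110111 → 0, fb=0
112: 0101101011101110 → 0, fb=1
113: 1011010111011101 → 1, fb=0
114: 0110101110111010 → 0, fb=1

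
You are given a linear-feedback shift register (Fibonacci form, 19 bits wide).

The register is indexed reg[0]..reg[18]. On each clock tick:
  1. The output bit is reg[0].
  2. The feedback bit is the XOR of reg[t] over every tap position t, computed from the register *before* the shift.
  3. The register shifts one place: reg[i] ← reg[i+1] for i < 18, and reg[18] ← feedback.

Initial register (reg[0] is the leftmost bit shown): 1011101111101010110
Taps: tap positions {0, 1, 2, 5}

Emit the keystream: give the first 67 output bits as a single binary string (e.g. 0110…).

k : reg_k → out_k, fb_k
0: 1011101111101010110 → 1, fb=0
1: 0111011111010101100 → 0, fb=1
2: 1110111110101011001 → 1, fb=0
3: 1101111101010110010 → 1, fb=1
4: 1011111010101100101 → 1, fb=1
5: 0111110101011001011 → 0, fb=1
6: 1111101010110010111 → 1, fb=1
7: 1111010101100101111 → 1, fb=0
8: 1110101011001011110 → 1, fb=1
9: 1101010110010111101 → 1, fb=1
10: 1010101100101111011 → 1, fb=0
11: 0101011001011110110 → 0, fb=0
12: 1010110010111101100 → 1, fb=1
13: 0101100101111011001 → 0, fb=1
14: 1011001011110110011 → 1, fb=0
15: 0110010111101100110 → 0, fb=1
16: 1100101111011001101 → 1, fb=0
17: 1001011110110011010 → 1, fb=0
18: 0010111101100110100 → 0, fb=0
19: 0101111011001101000 → 0, fb=0
20: 1011110110011010000 → 1, fb=1
21: 0111101100110100001 → 0, fb=0
22: 1111011001101000010 → 1, fb=0
23: 1110110011010000100 → 1, fb=0
24: 1101100110100001000 → 1, fb=0
25: 1011001101000010000 → 1, fb=0
26: 0110011010000100000 → 0, fb=1
27: 1100110100001000001 → 1, fb=1
28: 1001101000010000011 → 1, fb=1
29: 0011010000100000111 → 0, fb=0
30: 0110100001000001110 → 0, fb=0
31: 1101000010000011100 → 1, fb=0
32: 1010000100000111000 → 1, fb=0
33: 0100001000001110000 → 0, fb=1
34: 1000010000011100001 → 1, fb=0
35: 0000100000111000010 → 0, fb=0
36: 0001000001110000100 → 0, fb=0
37: 0010000011100001000 → 0, fb=1
38: 0100000111000010001 → 0, fb=1
39: 1000001110000100011 → 1, fb=1
40: 0000011100001000111 → 0, fb=1
41: 0000111000010001111 → 0, fb=1
42: 0001110000100011111 → 0, fb=1
43: 0011100001000111111 → 0, fb=1
44: 0111000010001111111 → 0, fb=0
45: 1110000100011111110 → 1, fb=1
46: 1100001000111111101 → 1, fb=0
47: 1000010001111111010 → 1, fb=0
48: 0000100011111110100 → 0, fb=0
49: 0001000111111101000 → 0, fb=0
50: 0010001111111010000 → 0, fb=1
51: 0100011111110100001 → 0, fb=0
52: 1000111111101000010 → 1, fb=0
53: 0001111111010000100 → 0, fb=1
54: 0011111110100001001 → 0, fb=0
55: 0111111101000010010 → 0, fb=1
56: 1111111010000100101 → 1, fb=0
57: 1111110100001001010 → 1, fb=0
58: 1111101000010010100 → 1, fb=1
59: 1111010000100101001 → 1, fb=0
60: 1110100001001010010 → 1, fb=1
61: 1101000010010100101 → 1, fb=0
62: 1010000100101001010 → 1, fb=0
63: 0100001001010010100 → 0, fb=1
64: 1000010010100101001 → 1, fb=0
65: 0000100101001010010 → 0, fb=0
66: 0001001010010100100 → 0, fb=0

1011101111101010110010111101100110100001000001110000100011111110100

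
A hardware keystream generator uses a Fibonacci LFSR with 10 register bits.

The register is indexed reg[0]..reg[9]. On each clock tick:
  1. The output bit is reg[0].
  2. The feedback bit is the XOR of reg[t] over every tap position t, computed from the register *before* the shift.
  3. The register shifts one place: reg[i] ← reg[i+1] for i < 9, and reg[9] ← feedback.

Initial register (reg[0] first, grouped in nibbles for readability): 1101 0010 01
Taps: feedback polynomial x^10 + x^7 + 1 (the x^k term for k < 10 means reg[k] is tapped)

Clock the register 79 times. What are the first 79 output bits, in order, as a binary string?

tick  register→output (feedback)
  0  1101001001→1 (1)
  1  1010010011→1 (1)
  2  0100100111→0 (1)
  3  1001001111→1 (0)
  4  0010011110→0 (1)
  5  0100111101→0 (1)
  6  1001111011→1 (1)
  7  0011110111→0 (1)
  8  0111101111→0 (1)
  9  1111011111→1 (0)
 10  1110111110→1 (0)
 11  1101111100→1 (0)
 12  1011111000→1 (1)
 13  0111110001→0 (0)
 14  1111100010→1 (1)
 15  1111000101→1 (0)
 16  1110001010→1 (1)
 17  1100010101→1 (0)
 18  1000101010→1 (1)
 19  0001010101→0 (1)
 20  0010101011→0 (0)
 21  0101010110→0 (1)
 22  1010101101→1 (0)
 23  0101011010→0 (0)
 24  1010110100→1 (0)
 25  0101101000→0 (0)
 26  1011010000→1 (1)
 27  0110100001→0 (0)
 28  1101000010→1 (1)
 29  1010000101→1 (0)
 30  0100001010→0 (0)
 31  1000010100→1 (0)
 32  0000101000→0 (0)
 33  0001010000→0 (0)
 34  0010100000→0 (0)
 35  0101000000→0 (0)
 36  1010000000→1 (1)
 37  0100000001→0 (0)
 38  1000000010→1 (1)
 39  0000000101→0 (1)
 40  0000001011→0 (0)
 41  0000010110→0 (1)
 42  0000101101→0 (1)
 43  0001011011→0 (0)
 44  0010110110→0 (1)
 45  0101101101→0 (1)
 46  1011011011→1 (1)
 47  0110110111→0 (1)
 48  1101101111→1 (0)
 49  1011011110→1 (0)
 50  0110111100→0 (1)
 51  1101111001→1 (1)
 52  1011110011→1 (1)
 53  0111100111→0 (1)
 54  1111001111→1 (0)
 55  1110011110→1 (0)
 56  1100111100→1 (0)
 57  1001111000→1 (1)
 58  0011110001→0 (0)
 59  0111100010→0 (0)
 60  1111000100→1 (0)
 61  1110001000→1 (1)
 62  1100010001→1 (1)
 63  1000100011→1 (1)
 64  0001000111→0 (1)
 65  0010001111→0 (1)
 66  0100011111→0 (1)
 67  1000111111→1 (0)
 68  0001111110→0 (1)
 69  0011111101→0 (1)
 70  0111111011→0 (0)
 71  1111110110→1 (0)
 72  1111101100→1 (0)
 73  1111011000→1 (1)
 74  1110110001→1 (1)
 75  1101100011→1 (1)
 76  1011000111→1 (0)
 77  0110001110→0 (1)
 78  1100011101→1 (0)

1101001001111011111000101010110100001010000000101101101111001111000100011111101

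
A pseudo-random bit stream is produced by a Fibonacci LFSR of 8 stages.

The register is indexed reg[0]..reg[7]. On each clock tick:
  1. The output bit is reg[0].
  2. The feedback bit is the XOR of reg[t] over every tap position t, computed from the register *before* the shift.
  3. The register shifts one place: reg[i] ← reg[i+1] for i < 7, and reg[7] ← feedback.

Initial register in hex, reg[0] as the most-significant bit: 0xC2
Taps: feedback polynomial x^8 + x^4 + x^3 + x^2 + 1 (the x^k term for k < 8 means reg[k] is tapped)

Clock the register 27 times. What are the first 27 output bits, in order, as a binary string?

step | reg (before) | out | fb
   0 | 11000010 | 1 | 1
   1 | 10000101 | 1 | 1
   2 | 00001011 | 0 | 1
   3 | 00010111 | 0 | 1
   4 | 00101111 | 0 | 0
   5 | 01011110 | 0 | 0
   6 | 10111100 | 1 | 0
   7 | 01111000 | 0 | 1
   8 | 11110001 | 1 | 1
   9 | 11100011 | 1 | 0
  10 | 11000110 | 1 | 1
  11 | 10001101 | 1 | 0
  12 | 00011010 | 0 | 0
  13 | 00110100 | 0 | 0
  14 | 01101000 | 0 | 0
  15 | 11010000 | 1 | 0
  16 | 10100000 | 1 | 0
  17 | 01000000 | 0 | 0
  18 | 10000000 | 1 | 1
  19 | 00000001 | 0 | 0
  20 | 00000010 | 0 | 0
  21 | 00000100 | 0 | 0
  22 | 00001000 | 0 | 1
  23 | 00010001 | 0 | 1
  24 | 00100011 | 0 | 1
  25 | 01000111 | 0 | 0
  26 | 10001110 | 1 | 0

110000101111000110100000001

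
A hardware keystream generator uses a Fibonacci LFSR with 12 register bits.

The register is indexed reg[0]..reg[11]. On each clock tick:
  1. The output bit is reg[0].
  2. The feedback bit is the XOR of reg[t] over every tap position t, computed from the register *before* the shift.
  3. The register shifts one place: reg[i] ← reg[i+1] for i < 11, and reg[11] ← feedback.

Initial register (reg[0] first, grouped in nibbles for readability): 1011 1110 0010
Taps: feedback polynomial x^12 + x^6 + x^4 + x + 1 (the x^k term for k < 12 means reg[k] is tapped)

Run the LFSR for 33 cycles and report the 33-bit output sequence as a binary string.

101111100010101010100111110001100

step | reg (before) | out | fb
   0 | 101111100010 | 1 | 1
   1 | 011111000101 | 0 | 0
   2 | 111110001010 | 1 | 1
   3 | 111100010101 | 1 | 0
   4 | 111000101010 | 1 | 1
   5 | 110001010101 | 1 | 0
   6 | 100010101010 | 1 | 1
   7 | 000101010101 | 0 | 0
   8 | 001010101010 | 0 | 0
   9 | 010101010100 | 0 | 1
  10 | 101010101001 | 1 | 1
  11 | 010101010011 | 0 | 1
  12 | 101010100111 | 1 | 1
  13 | 010101001111 | 0 | 1
  14 | 101010011111 | 1 | 0
  15 | 010100111110 | 0 | 0
  16 | 101001111100 | 1 | 0
  17 | 010011111000 | 0 | 1
  18 | 100111110001 | 1 | 1
  19 | 001111100011 | 0 | 0
  20 | 011111000110 | 0 | 0
  21 | 111110001100 | 1 | 1
  22 | 111100011001 | 1 | 0
  23 | 111000110010 | 1 | 1
  24 | 110001100101 | 1 | 1
  25 | 100011001011 | 1 | 0
  26 | 000110010110 | 0 | 1
  27 | 001100101101 | 0 | 1
  28 | 011001011011 | 0 | 1
  29 | 110010110111 | 1 | 0
  30 | 100101101110 | 1 | 0
  31 | 001011011100 | 0 | 1
  32 | 010110111001 | 0 | 1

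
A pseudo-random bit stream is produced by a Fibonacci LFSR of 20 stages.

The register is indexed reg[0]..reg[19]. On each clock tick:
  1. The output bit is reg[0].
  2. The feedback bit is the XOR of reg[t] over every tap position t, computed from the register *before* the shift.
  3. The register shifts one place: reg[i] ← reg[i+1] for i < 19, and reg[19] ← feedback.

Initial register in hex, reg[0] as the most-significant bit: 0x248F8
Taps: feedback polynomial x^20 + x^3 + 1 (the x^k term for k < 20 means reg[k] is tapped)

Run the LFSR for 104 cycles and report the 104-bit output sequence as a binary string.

tick  register→output (feedback)
  0  00100100100011111000→0 (0)
  1  01001001000111110000→0 (0)
  2  10010010001111100000→1 (0)
  3  00100100011111000000→0 (0)
  4  01001000111110000000→0 (0)
  5  10010001111100000000→1 (0)
  6  00100011111000000000→0 (0)
  7  01000111110000000000→0 (0)
  8  10001111100000000000→1 (1)
  9  00011111000000000001→0 (1)
 10  00111110000000000011→0 (1)
 11  01111100000000000111→0 (1)
 12  11111000000000001111→1 (0)
 13  11110000000000011110→1 (0)
 14  11100000000000111100→1 (1)
 15  11000000000001111001→1 (1)
 16  10000000000011110011→1 (1)
 17  00000000000111100111→0 (0)
 18  00000000001111001110→0 (0)
 19  00000000011110011100→0 (0)
 20  00000000111100111000→0 (0)
 21  00000001111001110000→0 (0)
 22  00000011110011100000→0 (0)
 23  00000111100111000000→0 (0)
 24  00001111001110000000→0 (0)
 25  00011110011100000000→0 (1)
 26  00111100111000000001→0 (1)
 27  01111001110000000011→0 (1)
 28  11110011100000000111→1 (0)
 29  11100111000000001110→1 (1)
 30  11001110000000011101→1 (1)
 31  10011100000000111011→1 (0)
 32  00111000000001110110→0 (1)
 33  01110000000011101101→0 (1)
 34  11100000000111011011→1 (1)
 35  11000000001110110111→1 (1)
 36  10000000011101101111→1 (1)
 37  00000000111011011111→0 (0)
 38  00000001110110111110→0 (0)
 39  00000011101101111100→0 (0)
 40  00000111011011111000→0 (0)
 41  00001110110111110000→0 (0)
 42  00011101101111100000→0 (1)
 43  00111011011111000001→0 (1)
 44  01110110111110000011→0 (1)
 45  11101101111100000111→1 (1)
 46  11011011111000001111→1 (0)
 47  10110111110000011110→1 (0)
 48  01101111100000111100→0 (0)
 49  11011111000001111000→1 (0)
 50  10111110000011110000→1 (0)
 51  01111100000111100000→0 (1)
 52  11111000001111000001→1 (0)
 53  11110000011110000010→1 (0)
 54  11100000111100000100→1 (1)
 55  11000001111000001001→1 (1)
 56  10000011110000010011→1 (1)
 57  00000111100000100111→0 (0)
 58  00001111000001001110→0 (0)
 59  00011110000010011100→0 (1)
 60  00111100000100111001→0 (1)
 61  01111000001001110011→0 (1)
 62  11110000010011100111→1 (0)
 63  11100000100111001110→1 (1)
 64  11000001001110011101→1 (1)
 65  10000010011100111011→1 (1)
 66  00000100111001110111→0 (0)
 67  00001001110011101110→0 (0)
 68  00010011100111011100→0 (1)
 69  00100111001110111001→0 (0)
 70  01001110011101110010→0 (0)
 71  10011100111011100100→1 (0)
 72  00111001110111001000→0 (1)
 73  01110011101110010001→0 (1)
 74  11100111011100100011→1 (1)
 75  11001110111001000111→1 (1)
 76  10011101110010001111→1 (0)
 77  00111011100100011110→0 (1)
 78  01110111001000111101→0 (1)
 79  11101110010001111011→1 (1)
 80  11011100100011110111→1 (0)
 81  10111001000111101110→1 (0)
 82  01110010001111011100→0 (1)
 83  11100100011110111001→1 (1)
 84  11001000111101110011→1 (1)
 85  10010001111011100111→1 (0)
 86  00100011110111001110→0 (0)
 87  01000111101110011100→0 (0)
 88  10001111011100111000→1 (1)
 89  00011110111001110001→0 (1)
 90  00111101110011100011→0 (1)
 91  01111011100111000111→0 (1)
 92  11110111001110001111→1 (0)
 93  11101110011100011110→1 (1)
 94  11011100111000111101→1 (0)
 95  10111001110001111010→1 (0)
 96  01110011100011110100→0 (1)
 97  11100111000111101001→1 (1)
 98  11001110001111010011→1 (1)
 99  10011100011110100111→1 (0)
100  00111000111101001110→0 (1)
101  01110001111010011101→0 (1)
102  11100011110100111011→1 (1)
103  11000111101001110111→1 (1)

00100100100011111000000000001111001110000000011101101111100000111100000100111001110111001000111101110011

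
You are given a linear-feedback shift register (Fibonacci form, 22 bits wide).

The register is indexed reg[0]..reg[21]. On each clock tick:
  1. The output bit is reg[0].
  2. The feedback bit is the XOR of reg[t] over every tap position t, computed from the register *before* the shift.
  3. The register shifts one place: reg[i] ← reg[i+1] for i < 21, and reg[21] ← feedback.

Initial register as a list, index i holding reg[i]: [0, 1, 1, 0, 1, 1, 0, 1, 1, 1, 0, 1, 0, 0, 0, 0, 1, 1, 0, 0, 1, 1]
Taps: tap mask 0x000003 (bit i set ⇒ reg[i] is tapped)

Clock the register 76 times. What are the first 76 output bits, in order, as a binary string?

0110110111010000110011101101100111000101010011011010100100111111010110111110

tick  register→output (feedback)
  0  0110110111010000110011→0 (1)
  1  1101101110100001100111→1 (0)
  2  1011011101000011001110→1 (1)
  3  0110111010000110011101→0 (1)
  4  1101110100001100111011→1 (0)
  5  1011101000011001110110→1 (1)
  6  0111010000110011101101→0 (1)
  7  1110100001100111011011→1 (0)
  8  1101000011001110110110→1 (0)
  9  1010000110011101101100→1 (1)
 10  0100001100111011011001→0 (1)
 11  1000011001110110110011→1 (1)
 12  0000110011101101100111→0 (0)
 13  0001100111011011001110→0 (0)
 14  0011001110110110011100→0 (0)
 15  0110011101101100111000→0 (1)
 16  1100111011011001110001→1 (0)
 17  1001110110110011100010→1 (1)
 18  0011101101100111000101→0 (0)
 19  0111011011001110001010→0 (1)
 20  1110110110011100010101→1 (0)
 21  1101101100111000101010→1 (0)
 22  1011011001110001010100→1 (1)
 23  0110110011100010101001→0 (1)
 24  1101100111000101010011→1 (0)
 25  1011001110001010100110→1 (1)
 26  0110011100010101001101→0 (1)
 27  1100111000101010011011→1 (0)
 28  1001110001010100110110→1 (1)
 29  0011100010101001101101→0 (0)
 30  0111000101010011011010→0 (1)
 31  1110001010100110110101→1 (0)
 32  1100010101001101101010→1 (0)
 33  1000101010011011010100→1 (1)
 34  0001010100110110101001→0 (0)
 35  0010101001101101010010→0 (0)
 36  0101010011011010100100→0 (1)
 37  1010100110110101001001→1 (1)
 38  0101001101101010010011→0 (1)
 39  1010011011010100100111→1 (1)
 40  0100110110101001001111→0 (1)
 41  1001101101010010011111→1 (1)
 42  0011011010100100111111→0 (0)
 43  0110110101001001111110→0 (1)
 44  1101101010010011111101→1 (0)
 45  1011010100100111111010→1 (1)
 46  0110101001001111110101→0 (1)
 47  1101010010011111101011→1 (0)
 48  1010100100111111010110→1 (1)
 49  0101001001111110101101→0 (1)
 50  1010010011111101011011→1 (1)
 51  0100100111111010110111→0 (1)
 52  1001001111110101101111→1 (1)
 53  0010011111101011011111→0 (0)
 54  0100111111010110111110→0 (1)
 55  1001111110101101111101→1 (1)
 56  0011111101011011111011→0 (0)
 57  0111111010110111110110→0 (1)
 58  1111110101101111101101→1 (0)
 59  1111101011011111011010→1 (0)
 60  1111010110111110110100→1 (0)
 61  1110101101111101101000→1 (0)
 62  1101011011111011010000→1 (0)
 63  1010110111110110100000→1 (1)
 64  0101101111101101000001→0 (1)
 65  1011011111011010000011→1 (1)
 66  0110111110110100000111→0 (1)
 67  1101111101101000001111→1 (0)
 68  1011111011010000011110→1 (1)
 69  0111110110100000111101→0 (1)
 70  1111101101000001111011→1 (0)
 71  1111011010000011110110→1 (0)
 72  1110110100000111101100→1 (0)
 73  1101101000001111011000→1 (0)
 74  1011010000011110110000→1 (1)
 75  0110100000111101100001→0 (1)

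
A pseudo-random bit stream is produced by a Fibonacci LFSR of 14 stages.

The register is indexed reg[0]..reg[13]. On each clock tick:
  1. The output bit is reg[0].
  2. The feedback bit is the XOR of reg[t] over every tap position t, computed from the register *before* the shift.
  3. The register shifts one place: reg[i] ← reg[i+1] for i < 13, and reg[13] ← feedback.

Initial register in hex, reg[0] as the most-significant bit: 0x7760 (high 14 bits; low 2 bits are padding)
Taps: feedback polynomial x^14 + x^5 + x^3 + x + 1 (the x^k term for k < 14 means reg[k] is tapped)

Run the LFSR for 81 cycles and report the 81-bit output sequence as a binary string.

011101110110001100111011011011111110110011001011001010011000010000011000101111111

k : reg_k → out_k, fb_k
0: 01110111011000 → 0, fb=1
1: 11101110110001 → 1, fb=1
2: 11011101100011 → 1, fb=0
3: 10111011000110 → 1, fb=0
4: 01110110001100 → 0, fb=1
5: 11101100011001 → 1, fb=1
6: 11011000110011 → 1, fb=1
7: 10110001100111 → 1, fb=0
8: 01100011001110 → 0, fb=1
9: 11000110011101 → 1, fb=1
10: 10001100111011 → 1, fb=0
11: 00011001110110 → 0, fb=1
12: 00110011101101 → 0, fb=1
13: 01100111011011 → 0, fb=0
14: 11001110110110 → 1, fb=1
15: 10011101101101 → 1, fb=1
16: 00111011011011 → 0, fb=1
17: 01110110110111 → 0, fb=1
18: 11101101101111 → 1, fb=1
19: 11011011011111 → 1, fb=1
20: 10110110111111 → 1, fb=1
21: 01101101111111 → 0, fb=0
22: 11011011111110 → 1, fb=1
23: 10110111111101 → 1, fb=1
24: 01101111111011 → 0, fb=0
25: 11011111110110 → 1, fb=0
26: 10111111101100 → 1, fb=1
27: 01111111011001 → 0, fb=1
28: 11111110110011 → 1, fb=0
29: 11111101100110 → 1, fb=0
30: 11111011001100 → 1, fb=1
31: 11110110011001 → 1, fb=0
32: 11101100110010 → 1, fb=1
33: 11011001100101 → 1, fb=1
34: 10110011001011 → 1, fb=0
35: 01100110010110 → 0, fb=0
36: 11001100101100 → 1, fb=1
37: 10011001011001 → 1, fb=0
38: 00110010110010 → 0, fb=1
39: 01100101100101 → 0, fb=0
40: 11001011001010 → 1, fb=0
41: 10010110010100 → 1, fb=1
42: 00101100101001 → 0, fb=1
43: 01011001010011 → 0, fb=0
44: 10110010100110 → 1, fb=0
45: 01100101001100 → 0, fb=0
46: 11001010011000 → 1, fb=0
47: 10010100110000 → 1, fb=1
48: 00101001100001 → 0, fb=0
49: 01010011000010 → 0, fb=0
50: 10100110000100 → 1, fb=0
51: 01001100001000 → 0, fb=0
52: 10011000010000 → 1, fb=0
53: 00110000100000 → 0, fb=1
54: 01100001000001 → 0, fb=1
55: 11000010000011 → 1, fb=0
56: 10000100000110 → 1, fb=0
57: 00001000001100 → 0, fb=0
58: 00010000011000 → 0, fb=1
59: 00100000110001 → 0, fb=0
60: 01000001100010 → 0, fb=1
61: 10000011000101 → 1, fb=1
62: 00000110001011 → 0, fb=1
63: 00001100010111 → 0, fb=1
64: 00011000101111 → 0, fb=1
65: 00110001011111 → 0, fb=1
66: 01100010111111 → 0, fb=1
67: 11000101111111 → 1, fb=1
68: 10001011111111 → 1, fb=1
69: 00010111111111 → 0, fb=0
70: 00101111111110 → 0, fb=1
71: 01011111111101 → 0, fb=1
72: 10111111111011 → 1, fb=1
73: 01111111110111 → 0, fb=1
74: 11111111101111 → 1, fb=0
75: 11111111011110 → 1, fb=0
76: 11111110111100 → 1, fb=0
77: 11111101111000 → 1, fb=0
78: 11111011110000 → 1, fb=1
79: 11110111100001 → 1, fb=0
80: 11101111000010 → 1, fb=1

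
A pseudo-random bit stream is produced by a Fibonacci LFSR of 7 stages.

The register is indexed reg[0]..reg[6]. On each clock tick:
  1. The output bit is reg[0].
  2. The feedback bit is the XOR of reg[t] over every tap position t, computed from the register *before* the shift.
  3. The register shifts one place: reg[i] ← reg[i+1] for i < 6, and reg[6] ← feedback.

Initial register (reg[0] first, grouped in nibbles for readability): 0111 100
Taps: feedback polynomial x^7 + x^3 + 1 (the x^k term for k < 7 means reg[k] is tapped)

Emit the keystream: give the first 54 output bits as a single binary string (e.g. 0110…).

step | reg (before) | out | fb
   0 | 0111100 | 0 | 1
   1 | 1111001 | 1 | 0
   2 | 1110010 | 1 | 1
   3 | 1100101 | 1 | 1
   4 | 1001011 | 1 | 0
   5 | 0010110 | 0 | 0
   6 | 0101100 | 0 | 1
   7 | 1011001 | 1 | 0
   8 | 0110010 | 0 | 0
   9 | 1100100 | 1 | 1
  10 | 1001001 | 1 | 0
  11 | 0010010 | 0 | 0
  12 | 0100100 | 0 | 0
  13 | 1001000 | 1 | 0
  14 | 0010000 | 0 | 0
  15 | 0100000 | 0 | 0
  16 | 1000000 | 1 | 1
  17 | 0000001 | 0 | 0
  18 | 0000010 | 0 | 0
  19 | 0000100 | 0 | 0
  20 | 0001000 | 0 | 1
  21 | 0010001 | 0 | 0
  22 | 0100010 | 0 | 0
  23 | 1000100 | 1 | 1
  24 | 0001001 | 0 | 1
  25 | 0010011 | 0 | 0
  26 | 0100110 | 0 | 0
  27 | 1001100 | 1 | 0
  28 | 0011000 | 0 | 1
  29 | 0110001 | 0 | 0
  30 | 1100010 | 1 | 1
  31 | 1000101 | 1 | 1
  32 | 0001011 | 0 | 1
  33 | 0010111 | 0 | 0
  34 | 0101110 | 0 | 1
  35 | 1011101 | 1 | 0
  36 | 0111010 | 0 | 1
  37 | 1110101 | 1 | 1
  38 | 1101011 | 1 | 0
  39 | 1010110 | 1 | 1
  40 | 0101101 | 0 | 1
  41 | 1011011 | 1 | 0
  42 | 0110110 | 0 | 0
  43 | 1101100 | 1 | 0
  44 | 1011000 | 1 | 0
  45 | 0110000 | 0 | 0
  46 | 1100000 | 1 | 1
  47 | 1000001 | 1 | 1
  48 | 0000011 | 0 | 0
  49 | 0000110 | 0 | 0
  50 | 0001100 | 0 | 1
  51 | 0011001 | 0 | 1
  52 | 0110011 | 0 | 0
  53 | 1100110 | 1 | 1

011110010110010010000001000100110001011101011011000001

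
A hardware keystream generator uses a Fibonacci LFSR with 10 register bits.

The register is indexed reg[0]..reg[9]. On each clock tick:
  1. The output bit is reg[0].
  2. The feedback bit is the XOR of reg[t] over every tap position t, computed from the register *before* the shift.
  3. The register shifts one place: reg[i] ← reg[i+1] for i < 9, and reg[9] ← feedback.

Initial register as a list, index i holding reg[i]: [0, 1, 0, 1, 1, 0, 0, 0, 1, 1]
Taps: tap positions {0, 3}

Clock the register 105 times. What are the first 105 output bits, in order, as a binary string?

k : reg_k → out_k, fb_k
0: 0101100011 → 0, fb=1
1: 1011000111 → 1, fb=0
2: 0110001110 → 0, fb=0
3: 1100011100 → 1, fb=1
4: 1000111001 → 1, fb=1
5: 0001110011 → 0, fb=1
6: 0011100111 → 0, fb=1
7: 0111001111 → 0, fb=1
8: 1110011111 → 1, fb=1
9: 1100111111 → 1, fb=1
10: 1001111111 → 1, fb=0
11: 0011111110 → 0, fb=1
12: 0111111101 → 0, fb=1
13: 1111111011 → 1, fb=0
14: 1111110110 → 1, fb=0
15: 1111101100 → 1, fb=0
16: 1111011000 → 1, fb=0
17: 1110110000 → 1, fb=1
18: 1101100001 → 1, fb=0
19: 1011000010 → 1, fb=0
20: 0110000100 → 0, fb=0
21: 1100001000 → 1, fb=1
22: 1000010001 → 1, fb=1
23: 0000100011 → 0, fb=0
24: 0001000110 → 0, fb=1
25: 0010001101 → 0, fb=0
26: 0100011010 → 0, fb=0
27: 1000110100 → 1, fb=1
28: 0001101001 → 0, fb=1
29: 0011010011 → 0, fb=1
30: 0110100111 → 0, fb=0
31: 1101001110 → 1, fb=0
32: 1010011100 → 1, fb=1
33: 0100111001 → 0, fb=0
34: 1001110010 → 1, fb=0
35: 0011100100 → 0, fb=1
36: 0111001001 → 0, fb=1
37: 1110010011 → 1, fb=1
38: 1100100111 → 1, fb=1
39: 1001001111 → 1, fb=0
40: 0010011110 → 0, fb=0
41: 0100111100 → 0, fb=0
42: 1001111000 → 1, fb=0
43: 0011110000 → 0, fb=1
44: 0111100001 → 0, fb=1
45: 1111000011 → 1, fb=0
46: 1110000110 → 1, fb=1
47: 1100001101 → 1, fb=1
48: 1000011011 → 1, fb=1
49: 0000110111 → 0, fb=0
50: 0001101110 → 0, fb=1
51: 0011011101 → 0, fb=1
52: 0110111011 → 0, fb=0
53: 1101110110 → 1, fb=0
54: 1011101100 → 1, fb=0
55: 0111011000 → 0, fb=1
56: 1110110001 → 1, fb=1
57: 1101100011 → 1, fb=0
58: 1011000110 → 1, fb=0
59: 0110001100 → 0, fb=0
60: 1100011000 → 1, fb=1
61: 1000110001 → 1, fb=1
62: 0001100011 → 0, fb=1
63: 0011000111 → 0, fb=1
64: 0110001111 → 0, fb=0
65: 1100011110 → 1, fb=1
66: 1000111101 → 1, fb=1
67: 0001111011 → 0, fb=1
68: 0011110111 → 0, fb=1
69: 0111101111 → 0, fb=1
70: 1111011111 → 1, fb=0
71: 1110111110 → 1, fb=1
72: 1101111101 → 1, fb=0
73: 1011111010 → 1, fb=0
74: 0111110100 → 0, fb=1
75: 1111101001 → 1, fb=0
76: 1111010010 → 1, fb=0
77: 1110100100 → 1, fb=1
78: 1101001001 → 1, fb=0
79: 1010010010 → 1, fb=1
80: 0100100101 → 0, fb=0
81: 1001001010 → 1, fb=0
82: 0010010100 → 0, fb=0
83: 0100101000 → 0, fb=0
84: 1001010000 → 1, fb=0
85: 0010100000 → 0, fb=0
86: 0101000000 → 0, fb=1
87: 1010000001 → 1, fb=1
88: 0100000011 → 0, fb=0
89: 1000000110 → 1, fb=1
90: 0000001101 → 0, fb=0
91: 0000011010 → 0, fb=0
92: 0000110100 → 0, fb=0
93: 0001101000 → 0, fb=1
94: 0011010001 → 0, fb=1
95: 0110100011 → 0, fb=0
96: 1101000110 → 1, fb=0
97: 1010001100 → 1, fb=1
98: 0100011001 → 0, fb=0
99: 1000110010 → 1, fb=1
100: 0001100101 → 0, fb=1
101: 0011001011 → 0, fb=1
102: 0110010111 → 0, fb=0
103: 1100101110 → 1, fb=1
104: 1001011101 → 1, fb=0

010110001110011111110110000100011010011100100111100001101110110001100011110111110100100101000000110100011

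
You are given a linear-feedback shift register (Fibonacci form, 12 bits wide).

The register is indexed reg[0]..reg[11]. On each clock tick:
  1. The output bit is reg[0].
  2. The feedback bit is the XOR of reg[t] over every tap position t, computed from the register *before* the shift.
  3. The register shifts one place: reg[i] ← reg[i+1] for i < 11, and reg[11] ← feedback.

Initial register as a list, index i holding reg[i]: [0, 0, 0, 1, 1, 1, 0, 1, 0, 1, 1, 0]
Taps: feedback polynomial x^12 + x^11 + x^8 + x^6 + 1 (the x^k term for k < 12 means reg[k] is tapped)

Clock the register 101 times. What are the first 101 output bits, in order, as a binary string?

step | reg (before) | out | fb
   0 | 000111010110 | 0 | 0
   1 | 001110101100 | 0 | 0
   2 | 011101011000 | 0 | 1
   3 | 111010110001 | 1 | 1
   4 | 110101100011 | 1 | 1
   5 | 101011000111 | 1 | 0
   6 | 010110001110 | 0 | 1
   7 | 101100011101 | 1 | 1
   8 | 011000111011 | 0 | 1
   9 | 110001110111 | 1 | 1
  10 | 100011101111 | 1 | 0
  11 | 000111011110 | 0 | 1
  12 | 001110111101 | 0 | 1
  13 | 011101111011 | 0 | 1
  14 | 111011110111 | 1 | 1
  15 | 110111101111 | 1 | 0
  16 | 101111011110 | 1 | 0
  17 | 011110111100 | 0 | 0
  18 | 111101111000 | 1 | 1
  19 | 111011110001 | 1 | 1
  20 | 110111100011 | 1 | 1
  21 | 101111000111 | 1 | 0
  22 | 011110001110 | 0 | 1
  23 | 111100011101 | 1 | 1
  24 | 111000111011 | 1 | 0
  25 | 110001110110 | 1 | 0
  26 | 100011101100 | 1 | 1
  27 | 000111011001 | 0 | 0
  28 | 001110110010 | 0 | 1
  29 | 011101100101 | 0 | 0
  30 | 111011001010 | 1 | 0
  31 | 110110010100 | 1 | 1
  32 | 101100101001 | 1 | 0
  33 | 011001010010 | 0 | 0
  34 | 110010100100 | 1 | 0
  35 | 100101001000 | 1 | 0
  36 | 001010010000 | 0 | 0
  37 | 010100100000 | 0 | 1
  38 | 101001000001 | 1 | 0
  39 | 010010000010 | 0 | 0
  40 | 100100000100 | 1 | 1
  41 | 001000001001 | 0 | 0
  42 | 010000010010 | 0 | 0
  43 | 100000100100 | 1 | 0
  44 | 000001001000 | 0 | 1
  45 | 000010010001 | 0 | 1
  46 | 000100100011 | 0 | 0
  47 | 001001000110 | 0 | 0
  48 | 010010001100 | 0 | 1
  49 | 100100011001 | 1 | 1
  50 | 001000110011 | 0 | 0
  51 | 010001100110 | 0 | 1
  52 | 100011001101 | 1 | 1
  53 | 000110011011 | 0 | 0
  54 | 001100110110 | 0 | 1
  55 | 011001101101 | 0 | 1
  56 | 110011011011 | 1 | 1
  57 | 100110110111 | 1 | 1
  58 | 001101101111 | 0 | 1
  59 | 011011011111 | 0 | 0
  60 | 110110111110 | 1 | 1
  61 | 101101111101 | 1 | 0
  62 | 011011111010 | 0 | 0
  63 | 110111110100 | 1 | 0
  64 | 101111101000 | 1 | 1
  65 | 011111010001 | 0 | 1
  66 | 111110100011 | 1 | 1
  67 | 111101000111 | 1 | 0
  68 | 111010001110 | 1 | 0
  69 | 110100011100 | 1 | 0
  70 | 101000111000 | 1 | 1
  71 | 010001110001 | 0 | 0
  72 | 100011100010 | 1 | 0
  73 | 000111000100 | 0 | 0
  74 | 001110001000 | 0 | 1
  75 | 011100010001 | 0 | 1
  76 | 111000100011 | 1 | 1
  77 | 110001000111 | 1 | 0
  78 | 100010001110 | 1 | 0
  79 | 000100011100 | 0 | 1
  80 | 001000111001 | 0 | 1
  81 | 010001110011 | 0 | 0
  82 | 100011100110 | 1 | 0
  83 | 000111001100 | 0 | 1
  84 | 001110011001 | 0 | 0
  85 | 011100110010 | 0 | 1
  86 | 111001100101 | 1 | 1
  87 | 110011001011 | 1 | 1
  88 | 100110010111 | 1 | 0
  89 | 001100101110 | 0 | 0
  90 | 011001011100 | 0 | 1
  91 | 110010111001 | 1 | 0
  92 | 100101110010 | 1 | 0
  93 | 001011100100 | 0 | 1
  94 | 010111001001 | 0 | 0
  95 | 101110010010 | 1 | 1
  96 | 011100100101 | 0 | 0
  97 | 111001001010 | 1 | 0
  98 | 110010010100 | 1 | 1
  99 | 100100101001 | 1 | 0
 100 | 001001010010 | 0 | 0

00011101011000111011110111100011101100101001000001001000110011011011111010001110001000111001100101110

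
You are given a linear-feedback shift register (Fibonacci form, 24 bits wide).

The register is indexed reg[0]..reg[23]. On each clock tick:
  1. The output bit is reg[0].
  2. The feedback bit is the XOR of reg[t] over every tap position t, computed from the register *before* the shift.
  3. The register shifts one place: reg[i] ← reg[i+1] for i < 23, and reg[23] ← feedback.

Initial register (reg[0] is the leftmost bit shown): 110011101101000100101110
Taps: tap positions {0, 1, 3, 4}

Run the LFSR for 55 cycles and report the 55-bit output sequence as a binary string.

1100111011010001001011101100100011101000111010011001000

step | reg (before) | out | fb
   0 | 110011101101000100101110 | 1 | 1
   1 | 100111011010001001011101 | 1 | 1
   2 | 001110110100010010111011 | 0 | 0
   3 | 011101101000100101110110 | 0 | 0
   4 | 111011010001001011101100 | 1 | 1
   5 | 110110100010010111011001 | 1 | 0
   6 | 101101000100101110110010 | 1 | 0
   7 | 011010001001011101100100 | 0 | 0
   8 | 110100010010111011001000 | 1 | 1
   9 | 101000100101110110010001 | 1 | 1
  10 | 010001001011101100100011 | 0 | 1
  11 | 100010010111011001000111 | 1 | 0
  12 | 000100101110110010001110 | 0 | 1
  13 | 001001011101100100011101 | 0 | 0
  14 | 010010111011001000111010 | 0 | 0
  15 | 100101110110010001110100 | 1 | 0
  16 | 001011101100100011101000 | 0 | 1
  17 | 010111011001000111010001 | 0 | 1
  18 | 101110110010001110100011 | 1 | 1
  19 | 011101100100011101000111 | 0 | 0
  20 | 111011001000111010001110 | 1 | 1
  21 | 110110010001110100011101 | 1 | 0
  22 | 101100100011101000111010 | 1 | 0
  23 | 011001000111010001110100 | 0 | 1
  24 | 110010001110100011101001 | 1 | 1
  25 | 100100011101000111010011 | 1 | 0
  26 | 001000111010001110100110 | 0 | 0
  27 | 010001110100011101001100 | 0 | 1
  28 | 100011101000111010011001 | 1 | 0
  29 | 000111010001110100110010 | 0 | 0
  30 | 001110100011101001100100 | 0 | 0
  31 | 011101000111010011001000 | 0 | 0
  32 | 111010001110100110010000 | 1 | 1
  33 | 110100011101001100100001 | 1 | 1
  34 | 101000111010011001000011 | 1 | 1
  35 | 010001110100110010000111 | 0 | 1
  36 | 100011101001100100001111 | 1 | 0
  37 | 000111010011001000011110 | 0 | 0
  38 | 001110100110010000111100 | 0 | 0
  39 | 011101001100100001111000 | 0 | 0
  40 | 111010011001000011110000 | 1 | 1
  41 | 110100110010000111100001 | 1 | 1
  42 | 101001100100001111000011 | 1 | 1
  43 | 010011001000011110000111 | 0 | 0
  44 | 100110010000111100001110 | 1 | 1
  45 | 001100100001111000011101 | 0 | 1
  46 | 011001000011110000111011 | 0 | 1
  47 | 110010000111100001110111 | 1 | 1
  48 | 100100001111000011101111 | 1 | 0
  49 | 001000011110000111011110 | 0 | 0
  50 | 010000111100001110111100 | 0 | 1
  51 | 100001111000011101111001 | 1 | 1
  52 | 000011110000111011110011 | 0 | 1
  53 | 000111100001110111100111 | 0 | 0
  54 | 001111000011101111001110 | 0 | 0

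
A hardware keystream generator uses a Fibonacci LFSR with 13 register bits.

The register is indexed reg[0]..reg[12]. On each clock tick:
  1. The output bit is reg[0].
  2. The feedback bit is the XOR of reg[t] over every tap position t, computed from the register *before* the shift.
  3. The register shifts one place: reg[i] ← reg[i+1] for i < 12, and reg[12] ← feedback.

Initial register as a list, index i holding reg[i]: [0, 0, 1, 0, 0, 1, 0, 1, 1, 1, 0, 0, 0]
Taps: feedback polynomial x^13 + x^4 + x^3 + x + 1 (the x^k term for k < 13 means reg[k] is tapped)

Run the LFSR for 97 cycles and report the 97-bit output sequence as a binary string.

step | reg (before) | out | fb
   0 | 0010010111000 | 0 | 0
   1 | 0100101110000 | 0 | 0
   2 | 1001011100000 | 1 | 0
   3 | 0010111000000 | 0 | 1
   4 | 0101110000001 | 0 | 1
   5 | 1011100000011 | 1 | 1
   6 | 0111000000111 | 0 | 0
   7 | 1110000001110 | 1 | 0
   8 | 1100000011100 | 1 | 0
   9 | 1000000111000 | 1 | 1
  10 | 0000001110001 | 0 | 0
  11 | 0000011100010 | 0 | 0
  12 | 0000111000100 | 0 | 1
  13 | 0001110001001 | 0 | 0
  14 | 0011100010010 | 0 | 0
  15 | 0111000100100 | 0 | 0
  16 | 1110001001000 | 1 | 0
  17 | 1100010010000 | 1 | 0
  18 | 1000100100000 | 1 | 0
  19 | 0001001000000 | 0 | 1
  20 | 0010010000001 | 0 | 0
  21 | 0100100000010 | 0 | 0
  22 | 1001000000100 | 1 | 0
  23 | 0010000001000 | 0 | 0
  24 | 0100000010000 | 0 | 1
  25 | 1000000100001 | 1 | 1
  26 | 0000001000011 | 0 | 0
  27 | 0000010000110 | 0 | 0
  28 | 0000100001100 | 0 | 1
  29 | 0001000011001 | 0 | 1
  30 | 0010000110011 | 0 | 0
  31 | 0100001100110 | 0 | 1
  32 | 1000011001101 | 1 | 1
  33 | 0000110011011 | 0 | 1
  34 | 0001100110111 | 0 | 0
  35 | 0011001101110 | 0 | 1
  36 | 0110011011101 | 0 | 1
  37 | 1100110111011 | 1 | 1
  38 | 1001101110111 | 1 | 1
  39 | 0011011101111 | 0 | 1
  40 | 0110111011111 | 0 | 0
  41 | 1101110111110 | 1 | 0
  42 | 1011101111100 | 1 | 1
  43 | 0111011111001 | 0 | 0
  44 | 1110111110010 | 1 | 1
  45 | 1101111100101 | 1 | 0
  46 | 1011111001010 | 1 | 1
  47 | 0111110010101 | 0 | 1
  48 | 1111100101011 | 1 | 0
  49 | 1111001010110 | 1 | 1
  50 | 1110010101101 | 1 | 0
  51 | 1100101011010 | 1 | 1
  52 | 1001010110101 | 1 | 0
  53 | 0010101101010 | 0 | 1
  54 | 0101011010101 | 0 | 0
  55 | 1010110101010 | 1 | 0
  56 | 0101101010100 | 0 | 1
  57 | 1011010101001 | 1 | 0
  58 | 0110101010010 | 0 | 0
  59 | 1101010100100 | 1 | 1
  60 | 1010101001001 | 1 | 0
  61 | 0101010010010 | 0 | 0
  62 | 1010100100100 | 1 | 0
  63 | 0101001001000 | 0 | 0
  64 | 1010010010000 | 1 | 1
  65 | 0100100100001 | 0 | 0
  66 | 1001001000010 | 1 | 0
  67 | 0010010000100 | 0 | 0
  68 | 0100100001000 | 0 | 0
  69 | 1001000010000 | 1 | 0
  70 | 0010000100000 | 0 | 0
  71 | 0100001000000 | 0 | 1
  72 | 1000010000001 | 1 | 1
  73 | 0000100000011 | 0 | 1
  74 | 0001000000111 | 0 | 1
  75 | 0010000001111 | 0 | 0
  76 | 0100000011110 | 0 | 1
  77 | 1000000111101 | 1 | 1
  78 | 0000001111011 | 0 | 0
  79 | 0000011110110 | 0 | 0
  80 | 0000111101100 | 0 | 1
  81 | 0001111011001 | 0 | 0
  82 | 0011110110010 | 0 | 0
  83 | 0111101100100 | 0 | 1
  84 | 1111011001001 | 1 | 1
  85 | 1110110010011 | 1 | 1
  86 | 1101100100111 | 1 | 0
  87 | 1011001001110 | 1 | 0
  88 | 0110010011100 | 0 | 1
  89 | 1100100111001 | 1 | 1
  90 | 1001001110011 | 1 | 0
  91 | 0010011100110 | 0 | 0
  92 | 0100111001100 | 0 | 0
  93 | 1001110011000 | 1 | 1
  94 | 0011100110001 | 0 | 0
  95 | 0111001100010 | 0 | 0
  96 | 1110011000100 | 1 | 0

0010010111000000111000100100000010000110011011101111100101011010101001001000010000001111011001001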